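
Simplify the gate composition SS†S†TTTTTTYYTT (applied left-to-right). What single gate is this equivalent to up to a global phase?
S†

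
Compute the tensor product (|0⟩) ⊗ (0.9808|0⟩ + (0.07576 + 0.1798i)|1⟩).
0.9808|00⟩ + (0.07576 + 0.1798i)|01⟩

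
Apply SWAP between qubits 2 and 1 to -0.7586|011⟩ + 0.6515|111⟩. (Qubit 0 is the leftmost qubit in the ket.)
-0.7586|011⟩ + 0.6515|111⟩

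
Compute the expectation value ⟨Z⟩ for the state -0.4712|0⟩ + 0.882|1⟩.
-0.5559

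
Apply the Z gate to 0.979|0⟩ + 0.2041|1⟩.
0.979|0⟩ - 0.2041|1⟩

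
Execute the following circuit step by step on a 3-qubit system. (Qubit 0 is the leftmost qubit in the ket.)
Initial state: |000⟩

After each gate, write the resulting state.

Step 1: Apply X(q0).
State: |100⟩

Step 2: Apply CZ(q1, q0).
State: |100⟩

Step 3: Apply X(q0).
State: |000⟩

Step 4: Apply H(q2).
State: 1/√2|000⟩ + 1/√2|001⟩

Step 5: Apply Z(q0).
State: 1/√2|000⟩ + 1/√2|001⟩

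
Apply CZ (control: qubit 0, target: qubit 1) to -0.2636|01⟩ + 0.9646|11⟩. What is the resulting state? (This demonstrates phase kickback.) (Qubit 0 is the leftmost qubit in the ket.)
-0.2636|01⟩ - 0.9646|11⟩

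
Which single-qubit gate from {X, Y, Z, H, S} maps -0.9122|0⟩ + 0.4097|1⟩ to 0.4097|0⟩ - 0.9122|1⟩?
X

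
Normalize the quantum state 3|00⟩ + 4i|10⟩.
0.6|00⟩ + 0.8i|10⟩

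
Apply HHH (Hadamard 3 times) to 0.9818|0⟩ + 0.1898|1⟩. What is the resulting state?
0.8284|0⟩ + 0.56|1⟩

H² = I, so H^3 = H: a single Hadamard. With (a, b) = (0.9818, 0.1898), H gives ((a + b)/√2, (a − b)/√2) = (0.8284, 0.56).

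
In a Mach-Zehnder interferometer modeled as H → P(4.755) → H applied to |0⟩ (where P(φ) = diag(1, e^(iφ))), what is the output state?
(0.5213 - 0.4995i)|0⟩ + (0.4787 + 0.4995i)|1⟩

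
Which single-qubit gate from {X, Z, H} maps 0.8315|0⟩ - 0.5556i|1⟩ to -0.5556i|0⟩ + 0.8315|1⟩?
X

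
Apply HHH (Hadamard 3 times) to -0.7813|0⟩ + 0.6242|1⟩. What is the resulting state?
-0.1111|0⟩ - 0.9938|1⟩

H² = I, so H^3 = H: a single Hadamard. With (a, b) = (-0.7813, 0.6242), H gives ((a + b)/√2, (a − b)/√2) = (-0.1111, -0.9938).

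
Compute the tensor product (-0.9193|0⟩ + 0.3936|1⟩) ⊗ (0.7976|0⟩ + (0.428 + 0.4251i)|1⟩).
-0.7332|00⟩ + (-0.3935 - 0.3908i)|01⟩ + 0.3139|10⟩ + (0.1685 + 0.1673i)|11⟩

amp(|b₁b₂…⟩) = product of the factor amplitudes for bits b₁, b₂, …; only kets whose every factor amplitude is nonzero survive.
|00⟩: (-0.9193)(0.7976) = -0.7332
|01⟩: (-0.9193)(0.428 + 0.4251i) = (-0.3935 - 0.3908i)
|10⟩: (0.3936)(0.7976) = 0.3139
|11⟩: (0.3936)(0.428 + 0.4251i) = (0.1685 + 0.1673i)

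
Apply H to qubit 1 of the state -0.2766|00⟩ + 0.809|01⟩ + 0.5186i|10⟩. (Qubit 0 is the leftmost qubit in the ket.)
0.3765|00⟩ - 0.7676|01⟩ + 0.3667i|10⟩ + 0.3667i|11⟩

H on qubit 1 mixes each pair of kets that differ only in qubit 1: amplitudes (a, b) of (|…0…⟩, |…1…⟩) become ((a + b)/√2, (a − b)/√2). Kets absent from the input have amplitude 0.
(|00⟩, |01⟩): (a, b) = (-0.2766, 0.809) → (0.3765, -0.7676)
(|10⟩, |11⟩): (a, b) = (0.5186i, 0) → (0.3667i, 0.3667i)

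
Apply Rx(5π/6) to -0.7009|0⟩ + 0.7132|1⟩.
(-0.1814 - 0.6889i)|0⟩ + (0.1846 + 0.677i)|1⟩

Rx(5π/6) = [[cos(θ/2), −i·sin(θ/2)], [−i·sin(θ/2), cos(θ/2)]]; θ = 5π/6, cos(θ/2) ≈ 0.258819, sin(θ/2) ≈ 0.965926.
With a = amp(|0⟩) = -0.7009 and b = amp(|1⟩) = 0.7132:
new amp(|0⟩) = (0.258819)·a + (-0.965926i)·b = (-0.1814 - 0.6889i)
new amp(|1⟩) = (-0.965926i)·a + (0.258819)·b = (0.1846 + 0.677i)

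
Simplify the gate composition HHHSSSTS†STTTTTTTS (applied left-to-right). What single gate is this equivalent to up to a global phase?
H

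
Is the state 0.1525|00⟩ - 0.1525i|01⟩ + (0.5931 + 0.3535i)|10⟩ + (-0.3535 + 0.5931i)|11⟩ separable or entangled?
Entangled

Writing the state as a|00⟩ + b|01⟩ + c|10⟩ + d|11⟩, it is a product state iff ad − bc = 0.
Here (a, b, c, d) = (0.1525, -0.1525i, (0.5931 + 0.3535i), (-0.3535 + 0.5931i)): ad − bc = (0.1525)(-0.3535 + 0.5931i) − (-0.1525i)(0.5931 + 0.3535i) = (-0.1078 + 0.1809i) ≠ 0, so the state is entangled.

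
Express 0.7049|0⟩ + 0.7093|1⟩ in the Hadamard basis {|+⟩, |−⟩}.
|+⟩ - 0.003111|−⟩

With |ψ⟩ = α|0⟩ + β|1⟩, the Hadamard-basis coefficients are ⟨+|ψ⟩ = (α + β)/√2 and ⟨−|ψ⟩ = (α − β)/√2.
Here α = 0.7049, β = 0.7093: (α + β)/√2 = 1, (α − β)/√2 = -0.003111.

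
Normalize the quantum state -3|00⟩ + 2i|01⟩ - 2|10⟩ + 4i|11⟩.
-0.5222|00⟩ + 0.3482i|01⟩ - 0.3482|10⟩ + 0.6963i|11⟩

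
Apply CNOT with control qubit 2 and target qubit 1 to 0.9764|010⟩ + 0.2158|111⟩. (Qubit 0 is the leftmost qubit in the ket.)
0.9764|010⟩ + 0.2158|101⟩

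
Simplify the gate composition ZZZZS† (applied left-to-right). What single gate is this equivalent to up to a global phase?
S†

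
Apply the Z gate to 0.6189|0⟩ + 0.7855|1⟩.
0.6189|0⟩ - 0.7855|1⟩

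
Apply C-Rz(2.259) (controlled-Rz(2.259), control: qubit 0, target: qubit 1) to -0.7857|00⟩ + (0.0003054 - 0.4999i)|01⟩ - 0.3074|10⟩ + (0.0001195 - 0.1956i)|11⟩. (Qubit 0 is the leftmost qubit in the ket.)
-0.7857|00⟩ + (0.0003054 - 0.4999i)|01⟩ + (-0.1313 + 0.278i)|10⟩ + (0.1769 - 0.08344i)|11⟩

C-Rz(2.259) leaves the control-|0⟩ kets |00⟩, |01⟩ unchanged and applies Rz(2.259) to qubit 1 on the control-|1⟩ pair (|10⟩, |11⟩).
Rz(2.259) = [[e^(−iθ/2), 0], [0, e^(iθ/2)]] with e^(±iθ/2) = cos(θ/2) ± i·sin(θ/2); θ = 2.259, cos(θ/2) ≈ 0.427112, sin(θ/2) ≈ 0.904199.
With a = amp(|10⟩) = -0.3074 and b = amp(|11⟩) = (0.0001195 - 0.1956i):
new amp(|10⟩) = (0.427112 - 0.904199i)·a = (-0.1313 + 0.278i)
new amp(|11⟩) = (0.427112 + 0.904199i)·b = (0.1769 - 0.08344i)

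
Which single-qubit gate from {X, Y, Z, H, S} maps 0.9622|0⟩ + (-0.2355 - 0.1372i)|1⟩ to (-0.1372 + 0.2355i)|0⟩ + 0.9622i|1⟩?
Y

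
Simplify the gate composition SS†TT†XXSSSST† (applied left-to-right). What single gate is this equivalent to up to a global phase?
T†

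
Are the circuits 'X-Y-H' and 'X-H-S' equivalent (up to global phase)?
No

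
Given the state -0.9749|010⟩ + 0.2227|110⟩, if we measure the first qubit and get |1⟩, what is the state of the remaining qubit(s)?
|10⟩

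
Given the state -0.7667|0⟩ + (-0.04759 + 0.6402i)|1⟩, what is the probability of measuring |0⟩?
0.5878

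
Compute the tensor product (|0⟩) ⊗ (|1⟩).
|01⟩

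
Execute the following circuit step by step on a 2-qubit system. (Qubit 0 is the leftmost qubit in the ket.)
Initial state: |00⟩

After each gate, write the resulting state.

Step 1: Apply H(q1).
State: 1/√2|00⟩ + 1/√2|01⟩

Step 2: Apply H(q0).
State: 1/2|00⟩ + 1/2|01⟩ + 1/2|10⟩ + 1/2|11⟩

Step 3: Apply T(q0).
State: 1/2|00⟩ + 1/2|01⟩ + (1/√8 + (1/√8)i)|10⟩ + (1/√8 + (1/√8)i)|11⟩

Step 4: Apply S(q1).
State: 1/2|00⟩ + (1/2)i|01⟩ + (1/√8 + (1/√8)i)|10⟩ + (-1/√8 + (1/√8)i)|11⟩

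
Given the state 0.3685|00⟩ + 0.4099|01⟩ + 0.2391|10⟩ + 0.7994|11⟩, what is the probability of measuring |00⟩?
0.1358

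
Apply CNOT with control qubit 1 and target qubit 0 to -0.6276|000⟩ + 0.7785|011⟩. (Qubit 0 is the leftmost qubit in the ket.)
-0.6276|000⟩ + 0.7785|111⟩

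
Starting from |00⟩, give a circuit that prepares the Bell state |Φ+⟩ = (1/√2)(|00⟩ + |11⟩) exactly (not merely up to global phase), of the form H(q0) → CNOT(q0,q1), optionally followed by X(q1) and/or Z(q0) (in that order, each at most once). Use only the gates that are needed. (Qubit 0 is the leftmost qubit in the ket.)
H(q0) → CNOT(q0,q1)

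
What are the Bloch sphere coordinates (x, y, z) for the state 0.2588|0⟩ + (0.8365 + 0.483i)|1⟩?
(0.433, 0.25, -0.866)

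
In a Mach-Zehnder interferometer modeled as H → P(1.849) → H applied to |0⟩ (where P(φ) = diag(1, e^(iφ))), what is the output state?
(0.3627 + 0.4808i)|0⟩ + (0.6373 - 0.4808i)|1⟩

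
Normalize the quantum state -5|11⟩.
-|11⟩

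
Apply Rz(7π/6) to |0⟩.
(-0.2588 - 0.9659i)|0⟩

Rz(7π/6) = [[e^(−iθ/2), 0], [0, e^(iθ/2)]] with e^(±iθ/2) = cos(θ/2) ± i·sin(θ/2); θ = 7π/6, cos(θ/2) ≈ -0.258819, sin(θ/2) ≈ 0.965926.
With a = amp(|0⟩) = 1 and b = amp(|1⟩) = 0:
new amp(|0⟩) = (-0.258819 - 0.965926i)·a = (-0.2588 - 0.9659i)
new amp(|1⟩) = (-0.258819 + 0.965926i)·b = 0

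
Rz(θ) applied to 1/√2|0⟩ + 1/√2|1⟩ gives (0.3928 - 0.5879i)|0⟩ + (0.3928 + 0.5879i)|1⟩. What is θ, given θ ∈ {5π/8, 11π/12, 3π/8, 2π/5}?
5π/8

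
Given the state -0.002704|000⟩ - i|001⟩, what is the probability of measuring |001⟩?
1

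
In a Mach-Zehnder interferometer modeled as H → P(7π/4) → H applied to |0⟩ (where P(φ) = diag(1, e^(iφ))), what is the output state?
(0.8536 - (1/√8)i)|0⟩ + (0.1464 + (1/√8)i)|1⟩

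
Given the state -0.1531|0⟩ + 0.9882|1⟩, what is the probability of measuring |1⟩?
0.9765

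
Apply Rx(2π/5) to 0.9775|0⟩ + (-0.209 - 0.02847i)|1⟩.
(0.7741 + 0.1228i)|0⟩ + (-0.1691 - 0.5976i)|1⟩

Rx(2π/5) = [[cos(θ/2), −i·sin(θ/2)], [−i·sin(θ/2), cos(θ/2)]]; θ = 2π/5, cos(θ/2) ≈ 0.809017, sin(θ/2) ≈ 0.587785.
With a = amp(|0⟩) = 0.9775 and b = amp(|1⟩) = (-0.209 - 0.02847i):
new amp(|0⟩) = (0.809017)·a + (-0.587785i)·b = (0.7741 + 0.1228i)
new amp(|1⟩) = (-0.587785i)·a + (0.809017)·b = (-0.1691 - 0.5976i)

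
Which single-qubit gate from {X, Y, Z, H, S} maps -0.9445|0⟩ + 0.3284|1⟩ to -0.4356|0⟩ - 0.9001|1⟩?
H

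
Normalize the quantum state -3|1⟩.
-|1⟩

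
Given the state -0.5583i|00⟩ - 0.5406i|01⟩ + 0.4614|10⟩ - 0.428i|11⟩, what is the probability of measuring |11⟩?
0.1832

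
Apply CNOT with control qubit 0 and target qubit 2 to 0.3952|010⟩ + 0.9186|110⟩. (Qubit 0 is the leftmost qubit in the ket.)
0.3952|010⟩ + 0.9186|111⟩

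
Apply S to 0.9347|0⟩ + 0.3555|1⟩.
0.9347|0⟩ + 0.3555i|1⟩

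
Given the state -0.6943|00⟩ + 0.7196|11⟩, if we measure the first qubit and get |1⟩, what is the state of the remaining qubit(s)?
|1⟩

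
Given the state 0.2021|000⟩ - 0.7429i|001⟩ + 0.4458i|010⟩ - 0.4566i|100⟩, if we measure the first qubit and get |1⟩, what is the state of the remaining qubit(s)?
-i|00⟩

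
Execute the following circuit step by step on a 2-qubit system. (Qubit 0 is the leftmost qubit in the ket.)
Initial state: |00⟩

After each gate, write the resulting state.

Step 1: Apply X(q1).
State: |01⟩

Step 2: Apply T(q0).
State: |01⟩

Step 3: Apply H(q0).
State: 1/√2|01⟩ + 1/√2|11⟩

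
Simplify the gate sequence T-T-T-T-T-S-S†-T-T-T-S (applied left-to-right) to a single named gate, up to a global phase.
S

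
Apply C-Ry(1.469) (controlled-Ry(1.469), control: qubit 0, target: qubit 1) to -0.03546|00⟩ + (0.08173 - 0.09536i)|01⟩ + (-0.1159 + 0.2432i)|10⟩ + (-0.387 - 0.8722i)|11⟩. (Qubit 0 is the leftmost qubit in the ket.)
-0.03546|00⟩ + (0.08173 - 0.09536i)|01⟩ + (0.1734 + 0.7651i)|10⟩ + (-0.3649 - 0.4843i)|11⟩

C-Ry(1.469) leaves the control-|0⟩ kets |00⟩, |01⟩ unchanged and applies Ry(1.469) to qubit 1 on the control-|1⟩ pair (|10⟩, |11⟩).
Ry(1.469) = [[cos(θ/2), −sin(θ/2)], [sin(θ/2), cos(θ/2)]]; θ = 1.469, cos(θ/2) ≈ 0.742166, sin(θ/2) ≈ 0.670216.
With a = amp(|10⟩) = (-0.1159 + 0.2432i) and b = amp(|11⟩) = (-0.387 - 0.8722i):
new amp(|10⟩) = (0.742166)·a + (-0.670216)·b = (0.1734 + 0.7651i)
new amp(|11⟩) = (0.670216)·a + (0.742166)·b = (-0.3649 - 0.4843i)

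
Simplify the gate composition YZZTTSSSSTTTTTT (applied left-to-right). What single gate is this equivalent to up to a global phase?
Y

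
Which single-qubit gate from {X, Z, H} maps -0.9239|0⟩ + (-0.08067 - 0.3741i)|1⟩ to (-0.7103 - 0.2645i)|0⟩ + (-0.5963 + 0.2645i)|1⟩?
H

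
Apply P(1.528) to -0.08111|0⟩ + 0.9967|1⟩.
-0.08111|0⟩ + (0.04264 + 0.9958i)|1⟩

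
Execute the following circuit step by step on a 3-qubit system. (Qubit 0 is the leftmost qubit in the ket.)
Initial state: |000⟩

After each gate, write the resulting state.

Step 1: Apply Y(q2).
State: i|001⟩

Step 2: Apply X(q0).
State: i|101⟩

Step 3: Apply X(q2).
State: i|100⟩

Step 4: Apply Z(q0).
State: -i|100⟩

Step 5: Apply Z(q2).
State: -i|100⟩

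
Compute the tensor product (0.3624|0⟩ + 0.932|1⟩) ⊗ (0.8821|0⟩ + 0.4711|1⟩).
0.3197|00⟩ + 0.1707|01⟩ + 0.8221|10⟩ + 0.4391|11⟩

amp(|b₁b₂…⟩) = product of the factor amplitudes for bits b₁, b₂, …; only kets whose every factor amplitude is nonzero survive.
|00⟩: (0.3624)(0.8821) = 0.3197
|01⟩: (0.3624)(0.4711) = 0.1707
|10⟩: (0.932)(0.8821) = 0.8221
|11⟩: (0.932)(0.4711) = 0.4391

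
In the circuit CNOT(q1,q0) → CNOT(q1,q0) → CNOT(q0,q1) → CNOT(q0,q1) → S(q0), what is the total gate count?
5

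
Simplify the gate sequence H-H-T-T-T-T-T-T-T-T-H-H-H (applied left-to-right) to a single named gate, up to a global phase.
H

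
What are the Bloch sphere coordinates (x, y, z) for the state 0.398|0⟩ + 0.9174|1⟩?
(0.7303, 0, -0.6832)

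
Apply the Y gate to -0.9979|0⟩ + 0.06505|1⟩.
-0.06505i|0⟩ - 0.9979i|1⟩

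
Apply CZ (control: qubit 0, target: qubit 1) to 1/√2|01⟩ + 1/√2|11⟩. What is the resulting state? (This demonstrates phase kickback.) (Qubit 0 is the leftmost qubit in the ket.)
1/√2|01⟩ - 1/√2|11⟩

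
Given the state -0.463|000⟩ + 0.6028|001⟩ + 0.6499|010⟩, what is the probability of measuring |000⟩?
0.2144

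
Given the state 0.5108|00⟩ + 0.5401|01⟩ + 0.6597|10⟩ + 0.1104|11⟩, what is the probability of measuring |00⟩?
0.2609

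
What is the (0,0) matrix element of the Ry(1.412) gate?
0.761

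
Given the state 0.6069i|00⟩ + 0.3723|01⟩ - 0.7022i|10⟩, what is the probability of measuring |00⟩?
0.3683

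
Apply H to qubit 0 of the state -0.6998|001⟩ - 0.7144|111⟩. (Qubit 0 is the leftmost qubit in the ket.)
-0.4948|001⟩ - 0.5052|011⟩ - 0.4948|101⟩ + 0.5052|111⟩

H on qubit 0 mixes each pair of kets that differ only in qubit 0: amplitudes (a, b) of (|…0…⟩, |…1…⟩) become ((a + b)/√2, (a − b)/√2). Kets absent from the input have amplitude 0.
(|001⟩, |101⟩): (a, b) = (-0.6998, 0) → (-0.4948, -0.4948)
(|011⟩, |111⟩): (a, b) = (0, -0.7144) → (-0.5052, 0.5052)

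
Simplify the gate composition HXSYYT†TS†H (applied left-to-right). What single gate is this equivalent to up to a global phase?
Z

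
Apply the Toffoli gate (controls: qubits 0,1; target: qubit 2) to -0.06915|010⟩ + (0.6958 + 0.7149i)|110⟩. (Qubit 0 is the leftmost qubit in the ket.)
-0.06915|010⟩ + (0.6958 + 0.7149i)|111⟩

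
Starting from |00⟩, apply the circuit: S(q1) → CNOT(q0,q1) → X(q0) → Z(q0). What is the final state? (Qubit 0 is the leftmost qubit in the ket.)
-|10⟩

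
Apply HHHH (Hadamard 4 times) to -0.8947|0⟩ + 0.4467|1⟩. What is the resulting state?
-0.8947|0⟩ + 0.4467|1⟩

H² = I, so an even number of Hadamards cancels: H^4 = I and the state is unchanged.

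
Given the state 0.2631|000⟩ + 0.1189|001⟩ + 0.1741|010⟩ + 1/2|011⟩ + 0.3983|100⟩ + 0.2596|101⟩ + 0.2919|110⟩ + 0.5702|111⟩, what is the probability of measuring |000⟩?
0.06922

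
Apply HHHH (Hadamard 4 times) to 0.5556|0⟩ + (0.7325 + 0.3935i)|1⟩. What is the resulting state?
0.5556|0⟩ + (0.7325 + 0.3935i)|1⟩

H² = I, so an even number of Hadamards cancels: H^4 = I and the state is unchanged.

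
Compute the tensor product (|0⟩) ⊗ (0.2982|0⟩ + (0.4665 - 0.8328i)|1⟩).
0.2982|00⟩ + (0.4665 - 0.8328i)|01⟩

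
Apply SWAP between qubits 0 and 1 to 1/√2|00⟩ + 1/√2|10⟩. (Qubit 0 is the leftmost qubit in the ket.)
1/√2|00⟩ + 1/√2|01⟩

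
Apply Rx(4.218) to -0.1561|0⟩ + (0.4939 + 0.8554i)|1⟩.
(0.8145 - 0.4241i)|0⟩ + (-0.2532 - 0.3044i)|1⟩

Rx(4.218) = [[cos(θ/2), −i·sin(θ/2)], [−i·sin(θ/2), cos(θ/2)]]; θ = 4.218, cos(θ/2) ≈ -0.512594, sin(θ/2) ≈ 0.858631.
With a = amp(|0⟩) = -0.1561 and b = amp(|1⟩) = (0.4939 + 0.8554i):
new amp(|0⟩) = (-0.512594)·a + (-0.858631i)·b = (0.8145 - 0.4241i)
new amp(|1⟩) = (-0.858631i)·a + (-0.512594)·b = (-0.2532 - 0.3044i)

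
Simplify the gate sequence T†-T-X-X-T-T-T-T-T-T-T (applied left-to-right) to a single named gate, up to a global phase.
T†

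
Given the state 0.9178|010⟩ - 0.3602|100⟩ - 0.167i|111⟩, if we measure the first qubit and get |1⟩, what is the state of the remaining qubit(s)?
-0.9072|00⟩ - 0.4206i|11⟩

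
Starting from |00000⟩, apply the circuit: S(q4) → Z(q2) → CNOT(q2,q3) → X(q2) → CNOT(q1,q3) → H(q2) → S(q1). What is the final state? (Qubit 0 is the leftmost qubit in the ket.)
1/√2|00000⟩ - 1/√2|00100⟩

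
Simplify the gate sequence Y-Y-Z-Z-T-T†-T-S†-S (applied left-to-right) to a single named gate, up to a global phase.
T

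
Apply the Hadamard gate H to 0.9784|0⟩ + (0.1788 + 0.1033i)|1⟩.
(0.8183 + 0.07304i)|0⟩ + (0.5654 - 0.07304i)|1⟩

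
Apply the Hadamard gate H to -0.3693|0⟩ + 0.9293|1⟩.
0.396|0⟩ - 0.9182|1⟩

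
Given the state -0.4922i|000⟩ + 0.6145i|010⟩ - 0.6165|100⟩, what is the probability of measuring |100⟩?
0.3801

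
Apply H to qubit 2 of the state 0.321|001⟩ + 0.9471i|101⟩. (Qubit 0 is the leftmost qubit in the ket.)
0.227|000⟩ - 0.227|001⟩ + 0.6697i|100⟩ - 0.6697i|101⟩

H on qubit 2 mixes each pair of kets that differ only in qubit 2: amplitudes (a, b) of (|…0…⟩, |…1…⟩) become ((a + b)/√2, (a − b)/√2). Kets absent from the input have amplitude 0.
(|000⟩, |001⟩): (a, b) = (0, 0.321) → (0.227, -0.227)
(|100⟩, |101⟩): (a, b) = (0, 0.9471i) → (0.6697i, -0.6697i)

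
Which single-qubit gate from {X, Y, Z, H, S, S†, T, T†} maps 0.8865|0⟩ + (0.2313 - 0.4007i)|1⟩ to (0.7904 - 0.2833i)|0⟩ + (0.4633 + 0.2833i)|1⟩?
H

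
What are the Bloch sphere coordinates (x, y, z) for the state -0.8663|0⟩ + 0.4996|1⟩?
(-0.8656, 0, 0.5009)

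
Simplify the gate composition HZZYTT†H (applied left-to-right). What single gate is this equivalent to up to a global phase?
Y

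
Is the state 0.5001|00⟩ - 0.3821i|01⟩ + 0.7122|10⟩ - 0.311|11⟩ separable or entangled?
Entangled

Writing the state as a|00⟩ + b|01⟩ + c|10⟩ + d|11⟩, it is a product state iff ad − bc = 0.
Here (a, b, c, d) = (0.5001, -0.3821i, 0.7122, -0.311): ad − bc = (0.5001)(-0.311) − (-0.3821i)(0.7122) = (-0.1555 + 0.2721i) ≠ 0, so the state is entangled.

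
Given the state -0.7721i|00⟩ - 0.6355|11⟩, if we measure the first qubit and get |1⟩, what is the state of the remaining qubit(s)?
-|1⟩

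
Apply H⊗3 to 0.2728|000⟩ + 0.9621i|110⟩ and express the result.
(0.09645 + 0.3402i)|000⟩ + (0.09645 + 0.3402i)|001⟩ + (0.09645 - 0.3402i)|010⟩ + (0.09645 - 0.3402i)|011⟩ + (0.09645 - 0.3402i)|100⟩ + (0.09645 - 0.3402i)|101⟩ + (0.09645 + 0.3402i)|110⟩ + (0.09645 + 0.3402i)|111⟩

H⊗3 gives amp(|y⟩) = (1/2√2) Σ_x (−1)^(x·y) amp(|x⟩), where x·y is the number of positions in which both x and y have a 1.
|000⟩: (0.2728 + 0.9621i)/(2√2) = (0.09645 + 0.3402i)
|001⟩: (0.2728 + 0.9621i)/(2√2) = (0.09645 + 0.3402i)
|010⟩: (0.2728 - 0.9621i)/(2√2) = (0.09645 - 0.3402i)
|011⟩: (0.2728 - 0.9621i)/(2√2) = (0.09645 - 0.3402i)
|100⟩: (0.2728 - 0.9621i)/(2√2) = (0.09645 - 0.3402i)
|101⟩: (0.2728 - 0.9621i)/(2√2) = (0.09645 - 0.3402i)
|110⟩: (0.2728 + 0.9621i)/(2√2) = (0.09645 + 0.3402i)
|111⟩: (0.2728 + 0.9621i)/(2√2) = (0.09645 + 0.3402i)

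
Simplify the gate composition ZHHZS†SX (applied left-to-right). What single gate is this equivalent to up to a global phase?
X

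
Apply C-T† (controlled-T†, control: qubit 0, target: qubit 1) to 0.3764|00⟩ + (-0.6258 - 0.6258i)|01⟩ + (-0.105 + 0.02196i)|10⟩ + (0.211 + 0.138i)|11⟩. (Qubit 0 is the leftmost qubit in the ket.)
0.3764|00⟩ + (-0.6258 - 0.6258i)|01⟩ + (-0.105 + 0.02196i)|10⟩ + (0.2468 - 0.05162i)|11⟩

C-T† leaves the control-|0⟩ kets |00⟩, |01⟩ unchanged and applies T† to qubit 1 on the control-|1⟩ pair (|10⟩, |11⟩).
T† = [[1, 0], [0, (1/√2 - (1/√2)i)]].
With a = amp(|10⟩) = (-0.105 + 0.02196i) and b = amp(|11⟩) = (0.211 + 0.138i):
new amp(|10⟩) = (1)·a = (-0.105 + 0.02196i)
new amp(|11⟩) = (1/√2 - (1/√2)i)·b = (0.2468 - 0.05162i)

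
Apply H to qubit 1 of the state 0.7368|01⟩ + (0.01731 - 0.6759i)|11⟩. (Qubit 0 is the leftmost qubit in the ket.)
0.521|00⟩ - 0.521|01⟩ + (0.01224 - 0.4779i)|10⟩ + (-0.01224 + 0.4779i)|11⟩

H on qubit 1 mixes each pair of kets that differ only in qubit 1: amplitudes (a, b) of (|…0…⟩, |…1…⟩) become ((a + b)/√2, (a − b)/√2). Kets absent from the input have amplitude 0.
(|00⟩, |01⟩): (a, b) = (0, 0.7368) → (0.521, -0.521)
(|10⟩, |11⟩): (a, b) = (0, (0.01731 - 0.6759i)) → ((0.01224 - 0.4779i), (-0.01224 + 0.4779i))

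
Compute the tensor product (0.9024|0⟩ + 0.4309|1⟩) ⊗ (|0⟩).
0.9024|00⟩ + 0.4309|10⟩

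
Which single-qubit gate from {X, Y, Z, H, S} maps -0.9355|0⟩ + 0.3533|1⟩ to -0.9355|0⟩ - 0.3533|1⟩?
Z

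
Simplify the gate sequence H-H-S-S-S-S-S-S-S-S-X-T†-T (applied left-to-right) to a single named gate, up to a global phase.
X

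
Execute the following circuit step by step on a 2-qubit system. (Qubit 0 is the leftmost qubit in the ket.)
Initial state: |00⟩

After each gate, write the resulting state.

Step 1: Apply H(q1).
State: 1/√2|00⟩ + 1/√2|01⟩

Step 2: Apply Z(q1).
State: 1/√2|00⟩ - 1/√2|01⟩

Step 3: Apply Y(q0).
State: (1/√2)i|10⟩ - (1/√2)i|11⟩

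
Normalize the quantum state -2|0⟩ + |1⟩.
-0.8944|0⟩ + 1/√5|1⟩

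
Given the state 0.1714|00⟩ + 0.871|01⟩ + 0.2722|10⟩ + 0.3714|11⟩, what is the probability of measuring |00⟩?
0.02938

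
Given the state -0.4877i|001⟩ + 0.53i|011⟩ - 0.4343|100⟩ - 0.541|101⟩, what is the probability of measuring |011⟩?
0.2809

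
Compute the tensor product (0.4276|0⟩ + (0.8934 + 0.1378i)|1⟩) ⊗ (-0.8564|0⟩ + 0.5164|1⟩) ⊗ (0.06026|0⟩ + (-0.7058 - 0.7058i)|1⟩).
-0.02207|000⟩ + (0.2585 + 0.2585i)|001⟩ + 0.01331|010⟩ + (-0.1558 - 0.1558i)|011⟩ + (-0.04611 - 0.007111i)|100⟩ + (0.4567 + 0.6233i)|101⟩ + (0.0278 + 0.004288i)|110⟩ + (-0.2754 - 0.3758i)|111⟩

amp(|b₁b₂…⟩) = product of the factor amplitudes for bits b₁, b₂, …; only kets whose every factor amplitude is nonzero survive.
|000⟩: (0.4276)(-0.8564)(0.06026) = -0.02207
|001⟩: (0.4276)(-0.8564)(-0.7058 - 0.7058i) = (0.2585 + 0.2585i)
|010⟩: (0.4276)(0.5164)(0.06026) = 0.01331
|011⟩: (0.4276)(0.5164)(-0.7058 - 0.7058i) = (-0.1558 - 0.1558i)
|100⟩: (0.8934 + 0.1378i)(-0.8564)(0.06026) = (-0.04611 - 0.007111i)
|101⟩: (0.8934 + 0.1378i)(-0.8564)(-0.7058 - 0.7058i) = (0.4567 + 0.6233i)
|110⟩: (0.8934 + 0.1378i)(0.5164)(0.06026) = (0.0278 + 0.004288i)
|111⟩: (0.8934 + 0.1378i)(0.5164)(-0.7058 - 0.7058i) = (-0.2754 - 0.3758i)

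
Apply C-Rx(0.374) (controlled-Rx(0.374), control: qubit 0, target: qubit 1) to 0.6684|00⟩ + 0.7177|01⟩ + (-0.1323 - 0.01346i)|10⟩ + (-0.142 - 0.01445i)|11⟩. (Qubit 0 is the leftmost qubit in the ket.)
0.6684|00⟩ + 0.7177|01⟩ + (-0.1327 + 0.01317i)|10⟩ + (-0.142 + 0.0104i)|11⟩

C-Rx(0.374) leaves the control-|0⟩ kets |00⟩, |01⟩ unchanged and applies Rx(0.374) to qubit 1 on the control-|1⟩ pair (|10⟩, |11⟩).
Rx(0.374) = [[cos(θ/2), −i·sin(θ/2)], [−i·sin(θ/2), cos(θ/2)]]; θ = 0.374, cos(θ/2) ≈ 0.982566, sin(θ/2) ≈ 0.185912.
With a = amp(|10⟩) = (-0.1323 - 0.01346i) and b = amp(|11⟩) = (-0.142 - 0.01445i):
new amp(|10⟩) = (0.982566)·a + (-0.185912i)·b = (-0.1327 + 0.01317i)
new amp(|11⟩) = (-0.185912i)·a + (0.982566)·b = (-0.142 + 0.0104i)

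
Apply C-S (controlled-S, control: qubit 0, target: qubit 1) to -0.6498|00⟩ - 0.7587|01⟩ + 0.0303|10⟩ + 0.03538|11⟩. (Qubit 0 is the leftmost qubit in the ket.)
-0.6498|00⟩ - 0.7587|01⟩ + 0.0303|10⟩ + 0.03538i|11⟩

C-S leaves the control-|0⟩ kets |00⟩, |01⟩ unchanged and applies S to qubit 1 on the control-|1⟩ pair (|10⟩, |11⟩).
S = [[1, 0], [0, i]].
With a = amp(|10⟩) = 0.0303 and b = amp(|11⟩) = 0.03538:
new amp(|10⟩) = (1)·a = 0.0303
new amp(|11⟩) = (i)·b = 0.03538i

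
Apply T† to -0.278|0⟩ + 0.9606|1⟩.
-0.278|0⟩ + (0.6792 - 0.6792i)|1⟩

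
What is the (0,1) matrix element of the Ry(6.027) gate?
-0.1277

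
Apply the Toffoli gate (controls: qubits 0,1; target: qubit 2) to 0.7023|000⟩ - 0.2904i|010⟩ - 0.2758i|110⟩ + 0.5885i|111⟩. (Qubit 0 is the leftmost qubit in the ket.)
0.7023|000⟩ - 0.2904i|010⟩ + 0.5885i|110⟩ - 0.2758i|111⟩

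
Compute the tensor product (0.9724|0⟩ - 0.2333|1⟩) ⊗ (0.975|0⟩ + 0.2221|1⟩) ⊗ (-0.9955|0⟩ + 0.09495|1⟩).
-0.9438|000⟩ + 0.09002|001⟩ - 0.215|010⟩ + 0.02051|011⟩ + 0.2264|100⟩ - 0.0216|101⟩ + 0.05158|110⟩ - 0.00492|111⟩

amp(|b₁b₂…⟩) = product of the factor amplitudes for bits b₁, b₂, …; only kets whose every factor amplitude is nonzero survive.
|000⟩: (0.9724)(0.975)(-0.9955) = -0.9438
|001⟩: (0.9724)(0.975)(0.09495) = 0.09002
|010⟩: (0.9724)(0.2221)(-0.9955) = -0.215
|011⟩: (0.9724)(0.2221)(0.09495) = 0.02051
|100⟩: (-0.2333)(0.975)(-0.9955) = 0.2264
|101⟩: (-0.2333)(0.975)(0.09495) = -0.0216
|110⟩: (-0.2333)(0.2221)(-0.9955) = 0.05158
|111⟩: (-0.2333)(0.2221)(0.09495) = -0.00492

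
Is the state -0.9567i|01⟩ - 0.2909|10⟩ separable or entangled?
Entangled

Writing the state as a|00⟩ + b|01⟩ + c|10⟩ + d|11⟩, it is a product state iff ad − bc = 0.
Here (a, b, c, d) = (0, -0.9567i, -0.2909, 0): ad − bc = (0)(0) − (-0.9567i)(-0.2909) = -0.2783i ≠ 0, so the state is entangled.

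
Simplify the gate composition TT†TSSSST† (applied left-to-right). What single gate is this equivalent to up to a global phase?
I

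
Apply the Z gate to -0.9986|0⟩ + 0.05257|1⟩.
-0.9986|0⟩ - 0.05257|1⟩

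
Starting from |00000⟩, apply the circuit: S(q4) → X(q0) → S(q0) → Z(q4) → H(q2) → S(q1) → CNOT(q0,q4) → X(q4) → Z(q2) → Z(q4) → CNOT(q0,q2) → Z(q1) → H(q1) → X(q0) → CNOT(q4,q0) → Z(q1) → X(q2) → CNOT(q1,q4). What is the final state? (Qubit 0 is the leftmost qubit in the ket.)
(1/2)i|00000⟩ - (1/2)i|00100⟩ - (1/2)i|01001⟩ + (1/2)i|01101⟩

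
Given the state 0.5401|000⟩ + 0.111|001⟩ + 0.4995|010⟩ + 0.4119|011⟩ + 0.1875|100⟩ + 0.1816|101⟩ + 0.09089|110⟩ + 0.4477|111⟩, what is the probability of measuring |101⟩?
0.03298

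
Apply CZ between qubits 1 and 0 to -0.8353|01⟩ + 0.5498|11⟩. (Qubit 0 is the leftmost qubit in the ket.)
-0.8353|01⟩ - 0.5498|11⟩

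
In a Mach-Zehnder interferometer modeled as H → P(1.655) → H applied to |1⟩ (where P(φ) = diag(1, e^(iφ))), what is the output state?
(0.5421 - 0.4982i)|0⟩ + (0.4579 + 0.4982i)|1⟩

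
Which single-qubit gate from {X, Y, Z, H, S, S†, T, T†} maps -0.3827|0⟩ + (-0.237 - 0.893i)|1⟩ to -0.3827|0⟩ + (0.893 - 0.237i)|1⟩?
S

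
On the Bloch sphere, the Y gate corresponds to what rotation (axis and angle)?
Rotation by π around the y-axis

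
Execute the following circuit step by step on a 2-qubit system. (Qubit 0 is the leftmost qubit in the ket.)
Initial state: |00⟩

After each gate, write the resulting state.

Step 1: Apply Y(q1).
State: i|01⟩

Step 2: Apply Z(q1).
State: -i|01⟩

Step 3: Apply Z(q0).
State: -i|01⟩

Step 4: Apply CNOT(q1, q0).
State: -i|11⟩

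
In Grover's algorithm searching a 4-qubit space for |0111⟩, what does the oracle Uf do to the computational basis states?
Uf|x⟩ = -|x⟩ if x = 0111, else |x⟩ (phase flip on target)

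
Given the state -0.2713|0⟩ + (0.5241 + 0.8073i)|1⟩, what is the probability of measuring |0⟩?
0.0736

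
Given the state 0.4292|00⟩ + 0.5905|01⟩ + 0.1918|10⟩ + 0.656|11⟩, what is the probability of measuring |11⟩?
0.4303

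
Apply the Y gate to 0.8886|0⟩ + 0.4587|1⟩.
-0.4587i|0⟩ + 0.8886i|1⟩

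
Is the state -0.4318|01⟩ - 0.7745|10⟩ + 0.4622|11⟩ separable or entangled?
Entangled

Writing the state as a|00⟩ + b|01⟩ + c|10⟩ + d|11⟩, it is a product state iff ad − bc = 0.
Here (a, b, c, d) = (0, -0.4318, -0.7745, 0.4622): ad − bc = (0)(0.4622) − (-0.4318)(-0.7745) = -0.3344 ≠ 0, so the state is entangled.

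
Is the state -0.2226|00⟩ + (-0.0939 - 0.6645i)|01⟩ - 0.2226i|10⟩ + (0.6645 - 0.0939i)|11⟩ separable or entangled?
Separable

Writing the state as a|00⟩ + b|01⟩ + c|10⟩ + d|11⟩, it is a product state iff ad − bc = 0.
Here (a, b, c, d) = (-0.2226, (-0.0939 - 0.6645i), -0.2226i, (0.6645 - 0.0939i)): ad − bc = (-0.2226)(0.6645 - 0.0939i) − (-0.0939 - 0.6645i)(-0.2226i) = 0, so the state is separable.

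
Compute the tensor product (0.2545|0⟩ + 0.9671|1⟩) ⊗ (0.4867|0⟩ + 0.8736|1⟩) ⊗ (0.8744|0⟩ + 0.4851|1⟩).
0.1083|000⟩ + 0.06009|001⟩ + 0.1944|010⟩ + 0.1079|011⟩ + 0.4116|100⟩ + 0.2283|101⟩ + 0.7387|110⟩ + 0.4098|111⟩

amp(|b₁b₂…⟩) = product of the factor amplitudes for bits b₁, b₂, …; only kets whose every factor amplitude is nonzero survive.
|000⟩: (0.2545)(0.4867)(0.8744) = 0.1083
|001⟩: (0.2545)(0.4867)(0.4851) = 0.06009
|010⟩: (0.2545)(0.8736)(0.8744) = 0.1944
|011⟩: (0.2545)(0.8736)(0.4851) = 0.1079
|100⟩: (0.9671)(0.4867)(0.8744) = 0.4116
|101⟩: (0.9671)(0.4867)(0.4851) = 0.2283
|110⟩: (0.9671)(0.8736)(0.8744) = 0.7387
|111⟩: (0.9671)(0.8736)(0.4851) = 0.4098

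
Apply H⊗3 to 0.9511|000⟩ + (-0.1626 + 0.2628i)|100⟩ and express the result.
(0.2788 + 0.09291i)|000⟩ + (0.2788 + 0.09291i)|001⟩ + (0.2788 + 0.09291i)|010⟩ + (0.2788 + 0.09291i)|011⟩ + (0.3938 - 0.09291i)|100⟩ + (0.3938 - 0.09291i)|101⟩ + (0.3938 - 0.09291i)|110⟩ + (0.3938 - 0.09291i)|111⟩

H⊗3 gives amp(|y⟩) = (1/2√2) Σ_x (−1)^(x·y) amp(|x⟩), where x·y is the number of positions in which both x and y have a 1.
|000⟩: (0.9511 + (-0.1626 + 0.2628i))/(2√2) = (0.2788 + 0.09291i)
|001⟩: (0.9511 + (-0.1626 + 0.2628i))/(2√2) = (0.2788 + 0.09291i)
|010⟩: (0.9511 + (-0.1626 + 0.2628i))/(2√2) = (0.2788 + 0.09291i)
|011⟩: (0.9511 + (-0.1626 + 0.2628i))/(2√2) = (0.2788 + 0.09291i)
|100⟩: (0.9511 - (-0.1626 + 0.2628i))/(2√2) = (0.3938 - 0.09291i)
|101⟩: (0.9511 - (-0.1626 + 0.2628i))/(2√2) = (0.3938 - 0.09291i)
|110⟩: (0.9511 - (-0.1626 + 0.2628i))/(2√2) = (0.3938 - 0.09291i)
|111⟩: (0.9511 - (-0.1626 + 0.2628i))/(2√2) = (0.3938 - 0.09291i)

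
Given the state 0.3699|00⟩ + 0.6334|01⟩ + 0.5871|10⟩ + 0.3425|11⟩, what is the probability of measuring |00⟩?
0.1368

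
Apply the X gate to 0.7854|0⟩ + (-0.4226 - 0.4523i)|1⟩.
(-0.4226 - 0.4523i)|0⟩ + 0.7854|1⟩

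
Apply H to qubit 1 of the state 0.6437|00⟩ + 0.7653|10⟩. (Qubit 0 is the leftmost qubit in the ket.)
0.4552|00⟩ + 0.4552|01⟩ + 0.5411|10⟩ + 0.5411|11⟩

H on qubit 1 mixes each pair of kets that differ only in qubit 1: amplitudes (a, b) of (|…0…⟩, |…1…⟩) become ((a + b)/√2, (a − b)/√2). Kets absent from the input have amplitude 0.
(|00⟩, |01⟩): (a, b) = (0.6437, 0) → (0.4552, 0.4552)
(|10⟩, |11⟩): (a, b) = (0.7653, 0) → (0.5411, 0.5411)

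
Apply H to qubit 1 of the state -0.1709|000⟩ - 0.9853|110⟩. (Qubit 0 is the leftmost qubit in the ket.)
-0.1208|000⟩ - 0.1208|010⟩ - 0.6967|100⟩ + 0.6967|110⟩

H on qubit 1 mixes each pair of kets that differ only in qubit 1: amplitudes (a, b) of (|…0…⟩, |…1…⟩) become ((a + b)/√2, (a − b)/√2). Kets absent from the input have amplitude 0.
(|000⟩, |010⟩): (a, b) = (-0.1709, 0) → (-0.1208, -0.1208)
(|100⟩, |110⟩): (a, b) = (0, -0.9853) → (-0.6967, 0.6967)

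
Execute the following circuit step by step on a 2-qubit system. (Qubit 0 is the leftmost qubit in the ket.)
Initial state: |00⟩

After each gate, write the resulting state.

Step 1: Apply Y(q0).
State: i|10⟩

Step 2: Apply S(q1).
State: i|10⟩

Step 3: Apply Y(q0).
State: |00⟩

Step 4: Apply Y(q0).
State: i|10⟩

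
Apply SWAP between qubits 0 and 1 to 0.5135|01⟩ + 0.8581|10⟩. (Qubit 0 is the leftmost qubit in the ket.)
0.8581|01⟩ + 0.5135|10⟩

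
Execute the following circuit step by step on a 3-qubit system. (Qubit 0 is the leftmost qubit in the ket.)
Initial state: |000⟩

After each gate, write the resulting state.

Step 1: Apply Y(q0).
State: i|100⟩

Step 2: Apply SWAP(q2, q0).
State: i|001⟩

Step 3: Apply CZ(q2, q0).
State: i|001⟩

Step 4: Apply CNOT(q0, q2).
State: i|001⟩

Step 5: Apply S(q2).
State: -|001⟩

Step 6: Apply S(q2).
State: -i|001⟩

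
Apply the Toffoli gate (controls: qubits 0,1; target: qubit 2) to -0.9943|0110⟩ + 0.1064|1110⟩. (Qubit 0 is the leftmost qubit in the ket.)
-0.9943|0110⟩ + 0.1064|1100⟩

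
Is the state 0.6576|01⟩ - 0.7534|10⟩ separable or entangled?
Entangled

Writing the state as a|00⟩ + b|01⟩ + c|10⟩ + d|11⟩, it is a product state iff ad − bc = 0.
Here (a, b, c, d) = (0, 0.6576, -0.7534, 0): ad − bc = (0)(0) − (0.6576)(-0.7534) = 0.4954 ≠ 0, so the state is entangled.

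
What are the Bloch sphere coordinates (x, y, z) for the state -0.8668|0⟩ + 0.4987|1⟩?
(-0.8645, 0, 0.5026)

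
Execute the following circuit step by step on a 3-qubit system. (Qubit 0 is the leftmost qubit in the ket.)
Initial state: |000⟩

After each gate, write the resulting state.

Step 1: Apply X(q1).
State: |010⟩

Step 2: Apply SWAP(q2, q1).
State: |001⟩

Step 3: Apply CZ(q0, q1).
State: |001⟩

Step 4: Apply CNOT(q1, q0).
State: |001⟩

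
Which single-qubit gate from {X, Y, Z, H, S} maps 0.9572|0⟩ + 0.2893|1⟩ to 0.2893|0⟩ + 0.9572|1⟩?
X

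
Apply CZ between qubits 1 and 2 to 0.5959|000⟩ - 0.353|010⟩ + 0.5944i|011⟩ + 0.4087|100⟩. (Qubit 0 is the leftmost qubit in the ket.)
0.5959|000⟩ - 0.353|010⟩ - 0.5944i|011⟩ + 0.4087|100⟩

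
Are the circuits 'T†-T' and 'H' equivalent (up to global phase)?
No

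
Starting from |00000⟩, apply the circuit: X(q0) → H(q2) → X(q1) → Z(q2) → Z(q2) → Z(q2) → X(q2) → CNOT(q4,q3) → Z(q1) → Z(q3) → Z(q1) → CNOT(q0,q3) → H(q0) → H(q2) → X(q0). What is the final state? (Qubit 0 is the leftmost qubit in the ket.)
1/√2|01110⟩ - 1/√2|11110⟩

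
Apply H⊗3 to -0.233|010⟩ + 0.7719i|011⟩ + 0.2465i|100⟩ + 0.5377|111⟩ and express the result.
(0.1077 + 0.3601i)|000⟩ + (-0.2725 - 0.1858i)|001⟩ + (-0.1077 - 0.1858i)|010⟩ + (0.2725 + 0.3601i)|011⟩ + (-0.2725 + 0.1858i)|100⟩ + (0.1077 - 0.3601i)|101⟩ + (0.2725 - 0.3601i)|110⟩ + (-0.1077 + 0.1858i)|111⟩

H⊗3 gives amp(|y⟩) = (1/2√2) Σ_x (−1)^(x·y) amp(|x⟩), where x·y is the number of positions in which both x and y have a 1.
|000⟩: (-0.233 + 0.7719i + 0.2465i + 0.5377)/(2√2) = (0.1077 + 0.3601i)
|001⟩: (-0.233 - 0.7719i + 0.2465i - 0.5377)/(2√2) = (-0.2725 - 0.1858i)
|010⟩: (0.233 - 0.7719i + 0.2465i - 0.5377)/(2√2) = (-0.1077 - 0.1858i)
|011⟩: (0.233 + 0.7719i + 0.2465i + 0.5377)/(2√2) = (0.2725 + 0.3601i)
|100⟩: (-0.233 + 0.7719i - 0.2465i - 0.5377)/(2√2) = (-0.2725 + 0.1858i)
|101⟩: (-0.233 - 0.7719i - 0.2465i + 0.5377)/(2√2) = (0.1077 - 0.3601i)
|110⟩: (0.233 - 0.7719i - 0.2465i + 0.5377)/(2√2) = (0.2725 - 0.3601i)
|111⟩: (0.233 + 0.7719i - 0.2465i - 0.5377)/(2√2) = (-0.1077 + 0.1858i)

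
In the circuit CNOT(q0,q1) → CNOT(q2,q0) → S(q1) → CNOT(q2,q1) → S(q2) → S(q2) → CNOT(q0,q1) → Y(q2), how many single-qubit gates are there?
4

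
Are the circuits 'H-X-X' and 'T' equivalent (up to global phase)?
No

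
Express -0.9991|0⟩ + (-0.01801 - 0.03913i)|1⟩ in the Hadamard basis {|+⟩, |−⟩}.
(-0.7192 - 0.02767i)|+⟩ + (-0.6937 + 0.02767i)|−⟩

With |ψ⟩ = α|0⟩ + β|1⟩, the Hadamard-basis coefficients are ⟨+|ψ⟩ = (α + β)/√2 and ⟨−|ψ⟩ = (α − β)/√2.
Here α = -0.9991, β = (-0.01801 - 0.03913i): (α + β)/√2 = (-0.7192 - 0.02767i), (α − β)/√2 = (-0.6937 + 0.02767i).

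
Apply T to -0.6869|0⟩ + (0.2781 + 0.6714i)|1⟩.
-0.6869|0⟩ + (-0.2781 + 0.6714i)|1⟩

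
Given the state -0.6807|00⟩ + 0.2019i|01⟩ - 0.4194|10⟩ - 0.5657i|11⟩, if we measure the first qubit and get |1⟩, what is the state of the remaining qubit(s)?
-0.5956|0⟩ - 0.8033i|1⟩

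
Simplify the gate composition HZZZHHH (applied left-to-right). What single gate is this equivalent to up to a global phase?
X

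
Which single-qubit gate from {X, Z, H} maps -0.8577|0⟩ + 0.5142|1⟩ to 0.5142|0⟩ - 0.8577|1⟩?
X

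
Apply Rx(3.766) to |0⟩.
-0.3072|0⟩ - 0.9517i|1⟩

Rx(3.766) = [[cos(θ/2), −i·sin(θ/2)], [−i·sin(θ/2), cos(θ/2)]]; θ = 3.766, cos(θ/2) ≈ -0.307157, sin(θ/2) ≈ 0.951659.
With a = amp(|0⟩) = 1 and b = amp(|1⟩) = 0:
new amp(|0⟩) = (-0.307157)·a + (-0.951659i)·b = -0.3072
new amp(|1⟩) = (-0.951659i)·a + (-0.307157)·b = -0.9517i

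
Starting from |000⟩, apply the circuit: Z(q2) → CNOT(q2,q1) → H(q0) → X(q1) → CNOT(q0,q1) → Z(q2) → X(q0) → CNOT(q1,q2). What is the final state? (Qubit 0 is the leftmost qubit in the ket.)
1/√2|000⟩ + 1/√2|111⟩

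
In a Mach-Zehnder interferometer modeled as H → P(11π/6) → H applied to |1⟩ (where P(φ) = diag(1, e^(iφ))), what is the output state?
(0.06699 + 0.25i)|0⟩ + (0.933 - 0.25i)|1⟩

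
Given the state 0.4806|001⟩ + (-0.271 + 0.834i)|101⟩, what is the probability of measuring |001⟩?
0.231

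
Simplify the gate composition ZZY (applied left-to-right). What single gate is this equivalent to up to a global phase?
Y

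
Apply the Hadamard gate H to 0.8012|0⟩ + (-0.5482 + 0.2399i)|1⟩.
(0.1789 + 0.1696i)|0⟩ + (0.9542 - 0.1696i)|1⟩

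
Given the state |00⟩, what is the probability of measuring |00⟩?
1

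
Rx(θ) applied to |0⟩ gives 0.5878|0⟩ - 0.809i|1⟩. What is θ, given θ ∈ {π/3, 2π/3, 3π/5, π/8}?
3π/5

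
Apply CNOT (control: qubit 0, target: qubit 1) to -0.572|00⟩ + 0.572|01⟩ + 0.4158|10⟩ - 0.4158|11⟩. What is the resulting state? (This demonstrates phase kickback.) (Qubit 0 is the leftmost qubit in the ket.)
-0.572|00⟩ + 0.572|01⟩ - 0.4158|10⟩ + 0.4158|11⟩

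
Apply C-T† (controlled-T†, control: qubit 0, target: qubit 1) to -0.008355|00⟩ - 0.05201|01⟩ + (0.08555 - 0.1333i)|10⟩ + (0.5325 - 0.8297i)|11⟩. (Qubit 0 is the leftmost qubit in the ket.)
-0.008355|00⟩ - 0.05201|01⟩ + (0.08555 - 0.1333i)|10⟩ + (-0.2102 - 0.9632i)|11⟩

C-T† leaves the control-|0⟩ kets |00⟩, |01⟩ unchanged and applies T† to qubit 1 on the control-|1⟩ pair (|10⟩, |11⟩).
T† = [[1, 0], [0, (1/√2 - (1/√2)i)]].
With a = amp(|10⟩) = (0.08555 - 0.1333i) and b = amp(|11⟩) = (0.5325 - 0.8297i):
new amp(|10⟩) = (1)·a = (0.08555 - 0.1333i)
new amp(|11⟩) = (1/√2 - (1/√2)i)·b = (-0.2102 - 0.9632i)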